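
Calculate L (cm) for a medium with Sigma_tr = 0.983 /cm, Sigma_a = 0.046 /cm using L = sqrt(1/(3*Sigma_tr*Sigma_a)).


D = 1 / (3 * Sigma_tr) = 1 / (3 * 0.983) = 0.3390980 cm
L = sqrt(D / Sigma_a)
L = sqrt(0.3390980 / 0.046)
L = 2.7151 cm

2.7151


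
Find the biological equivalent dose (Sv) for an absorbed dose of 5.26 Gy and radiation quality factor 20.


H = D * Q
H = 5.26 * 20
H = 105.20 Sv

105.20


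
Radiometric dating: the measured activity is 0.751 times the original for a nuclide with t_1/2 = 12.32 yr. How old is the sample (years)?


lambda = ln(2) / t_half = ln(2) / 12.32 = 0.05626195 /yr
t = -ln(A/A0) / lambda
t = -ln(0.751) / 0.05626195
t = 5.0896 yr

5.0896


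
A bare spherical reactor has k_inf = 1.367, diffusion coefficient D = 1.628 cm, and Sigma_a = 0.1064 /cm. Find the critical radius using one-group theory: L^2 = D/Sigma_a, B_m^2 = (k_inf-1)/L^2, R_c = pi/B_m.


L^2 = D / Sigma_a = 1.628 / 0.1064 = 15.30075 cm^2
B_m^2 = (k_inf - 1) / L^2 = (1.367 - 1) / 15.30075 = 0.02398575 /cm^2
For a bare sphere: B_g = pi/R, so R_c = pi / sqrt(B_m^2)
R_c = pi / sqrt(0.02398575) = 20.285 cm

20.285


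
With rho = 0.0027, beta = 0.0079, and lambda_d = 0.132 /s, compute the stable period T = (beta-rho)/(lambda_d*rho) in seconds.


T = (beta - rho) / (lambda_d * rho)
T = (0.0079 - 0.0027) / (0.132 * 0.0027)
T = 14.590 s

14.590


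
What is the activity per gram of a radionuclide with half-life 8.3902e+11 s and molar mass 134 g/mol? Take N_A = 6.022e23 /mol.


lambda = ln(2) / t_half = ln(2) / 8.3902e+11 = 8.261390e-13 /s
SA = lambda * N_A / M
SA = 8.261390e-13 * 6.022e23 / 134
SA = 3.7127e+09 Bq/g

3.7127e+09


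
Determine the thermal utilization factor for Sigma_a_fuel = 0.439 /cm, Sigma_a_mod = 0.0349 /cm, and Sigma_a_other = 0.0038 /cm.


f = Sigma_a_fuel / (Sigma_a_fuel + Sigma_a_mod + Sigma_a_other)
f = 0.439 / (0.439 + 0.0349 + 0.0038)
f = 0.91899

0.91899


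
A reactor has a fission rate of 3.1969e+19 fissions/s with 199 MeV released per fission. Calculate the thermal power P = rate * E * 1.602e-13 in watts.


P = fission_rate * E_MeV * 1.602e-13
P = 3.1969e+19 * 199 * 1.602e-13
P = 1.0192e+09 W

1.0192e+09


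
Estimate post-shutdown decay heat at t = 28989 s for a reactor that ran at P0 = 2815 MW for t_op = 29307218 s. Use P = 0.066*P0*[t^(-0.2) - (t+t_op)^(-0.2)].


P/P0 = 0.066 * [t^(-0.2) - (t + t_op)^(-0.2)]
P/P0 = 0.066 * [28989^(-0.2) - (28989 + 29307218)^(-0.2)]
P/P0 = 0.066 * [0.1281012 - 0.03210105] = 0.006336010
P = 2815 * 0.006336010 = 17.836 MW

17.836


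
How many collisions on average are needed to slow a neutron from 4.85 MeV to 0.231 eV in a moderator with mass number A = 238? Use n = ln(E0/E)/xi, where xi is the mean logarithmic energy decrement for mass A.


xi = 1 + (A-1)^2/(2A)*ln((A-1)/(A+1)) = 0.008379872 (for A = 238)
n = ln(E0/E) / xi
n = ln(4.85e6 / 0.231) / 0.008379872
n = ln(2.099567e+07) / 0.008379872 = 2011.9

2011.9


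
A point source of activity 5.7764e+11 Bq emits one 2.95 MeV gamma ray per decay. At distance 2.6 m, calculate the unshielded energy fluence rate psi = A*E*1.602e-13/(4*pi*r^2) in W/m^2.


psi = A * E * 1.602e-13 / (4*pi*r^2)
psi = 5.7764e+11 * 2.95 * 1.602e-13 / (4*pi*2.6^2)
psi = 0.0032136 W/m^2

0.0032136


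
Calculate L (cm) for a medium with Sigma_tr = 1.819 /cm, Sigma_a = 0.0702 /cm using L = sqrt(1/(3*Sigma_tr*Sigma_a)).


D = 1 / (3 * Sigma_tr) = 1 / (3 * 1.819) = 0.1832509 cm
L = sqrt(D / Sigma_a)
L = sqrt(0.1832509 / 0.0702)
L = 1.6157 cm

1.6157


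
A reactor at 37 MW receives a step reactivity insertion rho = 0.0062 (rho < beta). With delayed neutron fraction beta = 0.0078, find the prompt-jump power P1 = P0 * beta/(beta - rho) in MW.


P1/P0 = beta / (beta - rho)
P1/P0 = 0.0078 / (0.0078 - 0.0062) = 4.875000
P1 = 37 * 4.875000 = 180.38 MW

180.38


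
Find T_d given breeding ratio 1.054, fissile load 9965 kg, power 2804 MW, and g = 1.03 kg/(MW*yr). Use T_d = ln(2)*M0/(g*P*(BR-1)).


Breeding gain G = BR - 1 = 1.054 - 1 = 0.054
Fissile production rate = g * P * G = 1.03 * 2804 * 0.054 = 155.95848 kg/yr
T_d = ln(2) * M0 / (g * P * G)
T_d = ln(2) * 9965 / 155.95848 = 44.289 yr

44.289


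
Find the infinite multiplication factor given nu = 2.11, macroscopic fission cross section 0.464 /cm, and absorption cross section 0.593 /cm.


k_inf = nu * Sigma_f / Sigma_a
k_inf = 2.11 * 0.464 / 0.593
k_inf = 1.6510

1.6510


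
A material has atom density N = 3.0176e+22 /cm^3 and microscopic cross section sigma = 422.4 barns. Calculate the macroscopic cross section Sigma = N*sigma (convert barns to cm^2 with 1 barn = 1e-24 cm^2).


Sigma = N * sigma_barns * 1e-24
Sigma = 3.0176e+22 * 422.4 * 1e-24
Sigma = 12.746 /cm

12.746


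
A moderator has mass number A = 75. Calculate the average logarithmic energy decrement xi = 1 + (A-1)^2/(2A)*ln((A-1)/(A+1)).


xi = 1 + (A-1)^2/(2A) * ln((A-1)/(A+1))
xi = 1 + (75-1)^2/(2*75) * ln((75-1)/(75 +1))
xi = 0.026431

0.026431


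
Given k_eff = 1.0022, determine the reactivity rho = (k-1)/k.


rho = (k_eff - 1) / k_eff
rho = (1.0022 - 1) / 1.0022
rho = 0.0021952

0.0021952


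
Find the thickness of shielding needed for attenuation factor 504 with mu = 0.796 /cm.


x = ln(factor) / mu
x = ln(504) / 0.796
x = 7.8173 cm

7.8173


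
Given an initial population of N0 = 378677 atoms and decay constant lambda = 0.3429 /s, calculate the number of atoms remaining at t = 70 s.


N = N0 * exp(-lambda * t)
N = 378677 * exp(-0.3429 * 70)
N = 1.4253e-05

1.4253e-05


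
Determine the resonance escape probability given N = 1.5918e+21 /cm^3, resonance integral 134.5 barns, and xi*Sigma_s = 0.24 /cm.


p = exp(-N * I * 1e-24 / (xi*Sigma_s))
p = exp(-1.5918e+21 * 134.5 * 1e-24 / 0.24)
p = 0.40981

0.40981


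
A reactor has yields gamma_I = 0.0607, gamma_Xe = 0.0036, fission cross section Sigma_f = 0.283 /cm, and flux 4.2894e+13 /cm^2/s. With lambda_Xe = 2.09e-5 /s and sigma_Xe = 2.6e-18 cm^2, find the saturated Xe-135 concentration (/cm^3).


Xe_eq = (gamma_I + gamma_Xe) * Sigma_f * phi / (lambda_Xe + sigma_Xe * phi)
Numerator = (0.0607 + 0.0036) * 0.283 * 4.2894e+13 = 7.805378e+11
Denominator = 2.09e-5 + 2.6e-18 * 4.2894e+13 = 1.324244e-04
Xe_eq = 7.805378e+11 / 1.324244e-04 = 5.8942e+15 /cm^3

5.8942e+15


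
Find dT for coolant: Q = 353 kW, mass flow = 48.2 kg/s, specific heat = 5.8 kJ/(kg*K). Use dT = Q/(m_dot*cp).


dT = Q / (m_dot * cp)
dT = 353 / (48.2 * 5.8)
dT = 1.2627 C

1.2627


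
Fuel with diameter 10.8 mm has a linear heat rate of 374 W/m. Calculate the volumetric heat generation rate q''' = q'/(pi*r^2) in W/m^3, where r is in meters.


r = D / 2 / 1000 = 10.8 / 2 / 1000 = 0.0054 m
q''' = q' / (pi * r^2)
q''' = 374 / (pi * 0.0054^2)
q''' = 4.0826e+06 W/m^3

4.0826e+06


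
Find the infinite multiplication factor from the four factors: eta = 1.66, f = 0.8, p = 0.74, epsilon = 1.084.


k_inf = eta * f * p * epsilon
k_inf = 1.66 * 0.8 * 0.74 * 1.084
k_inf = 1.0653

1.0653


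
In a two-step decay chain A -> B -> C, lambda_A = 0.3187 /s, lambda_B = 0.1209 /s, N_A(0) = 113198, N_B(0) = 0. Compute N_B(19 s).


N_B(t) = lambda_A * N_A0 / (lambda_B - lambda_A) * [exp(-lambda_A*t) - exp(-lambda_B*t)]
exp(-0.3187*19) = 0.002345398; exp(-0.1209*19) = 0.1005500
N_B = 0.3187 * 113198 / (0.1209 - 0.3187) * (0.002345398 - 0.1005500)
N_B = 17911

17911


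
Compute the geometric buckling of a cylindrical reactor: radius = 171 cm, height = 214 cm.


B^2 = (2.405/R)^2 + (pi/H)^2
B^2 = (2.405/171)^2 + (pi/214)^2
B^2 = 4.1332e-04 /cm^2

4.1332e-04


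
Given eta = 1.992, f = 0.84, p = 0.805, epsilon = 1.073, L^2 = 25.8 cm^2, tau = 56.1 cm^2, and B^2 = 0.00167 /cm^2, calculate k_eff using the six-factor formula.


k_inf = eta*f*p*eps = 1.992*0.84*0.805*1.073 = 1.445321
P_TNL = 1/(1 + L^2*B^2) = 1/(1 + 25.8*0.00167) = 0.9586937
P_FNL = exp(-B^2*tau) = exp(-0.00167*56.1) = 0.9105677
k_eff = k_inf * P_TNL * P_FNL = 1.445321 * 0.9586937 * 0.9105677
k_eff = 1.2617

1.2617


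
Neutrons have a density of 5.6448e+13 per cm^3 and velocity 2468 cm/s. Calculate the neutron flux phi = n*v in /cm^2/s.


phi = n * v
phi = 5.6448e+13 * 2468
phi = 1.3931e+17 /cm^2/s

1.3931e+17


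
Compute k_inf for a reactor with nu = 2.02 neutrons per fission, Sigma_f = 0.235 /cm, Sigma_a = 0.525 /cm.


k_inf = nu * Sigma_f / Sigma_a
k_inf = 2.02 * 0.235 / 0.525
k_inf = 0.90419

0.90419


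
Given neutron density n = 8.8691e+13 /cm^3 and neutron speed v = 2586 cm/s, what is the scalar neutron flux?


phi = n * v
phi = 8.8691e+13 * 2586
phi = 2.2935e+17 /cm^2/s

2.2935e+17


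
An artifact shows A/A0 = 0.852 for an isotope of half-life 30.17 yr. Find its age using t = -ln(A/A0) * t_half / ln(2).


lambda = ln(2) / t_half = ln(2) / 30.17 = 0.02297472 /yr
t = -ln(A/A0) / lambda
t = -ln(0.852) / 0.02297472
t = 6.9715 yr

6.9715


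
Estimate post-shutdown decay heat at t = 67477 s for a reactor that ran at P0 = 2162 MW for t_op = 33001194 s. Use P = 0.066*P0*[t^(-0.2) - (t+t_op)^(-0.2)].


P/P0 = 0.066 * [t^(-0.2) - (t + t_op)^(-0.2)]
P/P0 = 0.066 * [67477^(-0.2) - (67477 + 33001194)^(-0.2)]
P/P0 = 0.066 * [0.1081854 - 0.03134127] = 0.005071713
P = 2162 * 0.005071713 = 10.965 MW

10.965


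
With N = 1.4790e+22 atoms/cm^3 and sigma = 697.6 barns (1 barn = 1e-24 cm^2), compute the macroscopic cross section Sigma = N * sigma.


Sigma = N * sigma_barns * 1e-24
Sigma = 1.4790e+22 * 697.6 * 1e-24
Sigma = 10.318 /cm

10.318


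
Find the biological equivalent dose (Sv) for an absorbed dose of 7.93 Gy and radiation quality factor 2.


H = D * Q
H = 7.93 * 2
H = 15.860 Sv

15.860


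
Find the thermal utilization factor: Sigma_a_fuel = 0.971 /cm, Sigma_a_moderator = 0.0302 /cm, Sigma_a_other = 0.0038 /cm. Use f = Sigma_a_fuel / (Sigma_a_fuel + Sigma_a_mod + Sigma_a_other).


f = Sigma_a_fuel / (Sigma_a_fuel + Sigma_a_mod + Sigma_a_other)
f = 0.971 / (0.971 + 0.0302 + 0.0038)
f = 0.96617

0.96617


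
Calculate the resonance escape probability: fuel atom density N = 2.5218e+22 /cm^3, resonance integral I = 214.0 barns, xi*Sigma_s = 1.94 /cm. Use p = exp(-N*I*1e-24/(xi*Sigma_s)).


p = exp(-N * I * 1e-24 / (xi*Sigma_s))
p = exp(-2.5218e+22 * 214.0 * 1e-24 / 1.94)
p = 0.061928

0.061928


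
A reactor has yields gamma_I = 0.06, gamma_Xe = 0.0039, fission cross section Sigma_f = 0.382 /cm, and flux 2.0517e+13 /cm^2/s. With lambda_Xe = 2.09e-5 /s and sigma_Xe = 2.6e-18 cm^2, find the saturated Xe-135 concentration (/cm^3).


Xe_eq = (gamma_I + gamma_Xe) * Sigma_f * phi / (lambda_Xe + sigma_Xe * phi)
Numerator = (0.06 + 0.0039) * 0.382 * 2.0517e+13 = 5.008159e+11
Denominator = 2.09e-5 + 2.6e-18 * 2.0517e+13 = 7.424420e-05
Xe_eq = 5.008159e+11 / 7.424420e-05 = 6.7455e+15 /cm^3

6.7455e+15


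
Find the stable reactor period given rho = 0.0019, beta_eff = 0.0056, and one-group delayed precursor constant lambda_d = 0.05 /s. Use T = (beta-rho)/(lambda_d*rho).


T = (beta - rho) / (lambda_d * rho)
T = (0.0056 - 0.0019) / (0.05 * 0.0019)
T = 38.947 s

38.947


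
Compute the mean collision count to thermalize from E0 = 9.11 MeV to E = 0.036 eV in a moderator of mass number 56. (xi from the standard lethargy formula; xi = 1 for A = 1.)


xi = 1 + (A-1)^2/(2A)*ln((A-1)/(A+1)) = 0.03529286 (for A = 56)
n = ln(E0/E) / xi
n = ln(9.11e6 / 0.036) / 0.03529286
n = ln(2.530556e+08) / 0.03529286 = 548.24

548.24


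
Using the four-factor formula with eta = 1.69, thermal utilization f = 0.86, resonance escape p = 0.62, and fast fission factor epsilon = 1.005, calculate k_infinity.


k_inf = eta * f * p * epsilon
k_inf = 1.69 * 0.86 * 0.62 * 1.005
k_inf = 0.90561

0.90561


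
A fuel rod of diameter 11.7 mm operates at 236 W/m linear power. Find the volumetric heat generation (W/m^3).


r = D / 2 / 1000 = 11.7 / 2 / 1000 = 0.00585 m
q''' = q' / (pi * r^2)
q''' = 236 / (pi * 0.00585^2)
q''' = 2.1951e+06 W/m^3

2.1951e+06


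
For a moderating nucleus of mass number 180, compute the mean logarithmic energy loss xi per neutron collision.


xi = 1 + (A-1)^2/(2A) * ln((A-1)/(A+1))
xi = 1 + (180-1)^2/(2*180) * ln((180-1)/(180 +1))
xi = 0.011070

0.011070


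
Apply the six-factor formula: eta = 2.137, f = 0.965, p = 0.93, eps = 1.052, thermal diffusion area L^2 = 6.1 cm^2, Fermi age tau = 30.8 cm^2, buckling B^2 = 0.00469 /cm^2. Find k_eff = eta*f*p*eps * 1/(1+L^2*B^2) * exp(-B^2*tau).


k_inf = eta*f*p*eps = 2.137*0.965*0.93*1.052 = 2.017579
P_TNL = 1/(1 + L^2*B^2) = 1/(1 + 6.1*0.00469) = 0.9721867
P_FNL = exp(-B^2*tau) = exp(-0.00469*30.8) = 0.8654965
k_eff = k_inf * P_TNL * P_FNL = 2.017579 * 0.9721867 * 0.8654965
k_eff = 1.6976

1.6976


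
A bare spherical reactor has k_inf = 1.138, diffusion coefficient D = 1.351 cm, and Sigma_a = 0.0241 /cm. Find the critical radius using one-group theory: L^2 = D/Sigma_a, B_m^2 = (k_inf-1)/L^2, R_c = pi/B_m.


L^2 = D / Sigma_a = 1.351 / 0.0241 = 56.05809 cm^2
B_m^2 = (k_inf - 1) / L^2 = (1.138 - 1) / 56.05809 = 0.002461732 /cm^2
For a bare sphere: B_g = pi/R, so R_c = pi / sqrt(B_m^2)
R_c = pi / sqrt(0.002461732) = 63.318 cm

63.318


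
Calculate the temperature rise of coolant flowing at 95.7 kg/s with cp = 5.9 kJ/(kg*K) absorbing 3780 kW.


dT = Q / (m_dot * cp)
dT = 3780 / (95.7 * 5.9)
dT = 6.6946 C

6.6946


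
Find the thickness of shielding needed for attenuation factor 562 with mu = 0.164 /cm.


x = ln(factor) / mu
x = ln(562) / 0.164
x = 38.607 cm

38.607


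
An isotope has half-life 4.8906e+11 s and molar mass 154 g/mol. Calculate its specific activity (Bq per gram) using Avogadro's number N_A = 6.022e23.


lambda = ln(2) / t_half = ln(2) / 4.8906e+11 = 1.417305e-12 /s
SA = lambda * N_A / M
SA = 1.417305e-12 * 6.022e23 / 154
SA = 5.5422e+09 Bq/g

5.5422e+09


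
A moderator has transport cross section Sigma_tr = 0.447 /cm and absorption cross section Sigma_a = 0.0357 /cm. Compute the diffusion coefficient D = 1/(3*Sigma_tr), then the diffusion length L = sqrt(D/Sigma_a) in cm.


D = 1 / (3 * Sigma_tr) = 1 / (3 * 0.447) = 0.7457122 cm
L = sqrt(D / Sigma_a)
L = sqrt(0.7457122 / 0.0357)
L = 4.5704 cm

4.5704


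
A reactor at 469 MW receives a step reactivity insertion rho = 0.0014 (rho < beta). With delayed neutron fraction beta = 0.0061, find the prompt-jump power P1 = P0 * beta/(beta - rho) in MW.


P1/P0 = beta / (beta - rho)
P1/P0 = 0.0061 / (0.0061 - 0.0014) = 1.297872
P1 = 469 * 1.297872 = 608.70 MW

608.70


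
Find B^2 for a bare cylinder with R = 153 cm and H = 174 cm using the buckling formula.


B^2 = (2.405/R)^2 + (pi/H)^2
B^2 = (2.405/153)^2 + (pi/174)^2
B^2 = 5.7307e-04 /cm^2

5.7307e-04


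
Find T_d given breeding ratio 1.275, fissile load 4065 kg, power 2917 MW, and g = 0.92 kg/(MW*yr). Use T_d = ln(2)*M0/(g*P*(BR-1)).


Breeding gain G = BR - 1 = 1.275 - 1 = 0.275
Fissile production rate = g * P * G = 0.92 * 2917 * 0.275 = 738.001 kg/yr
T_d = ln(2) * M0 / (g * P * G)
T_d = ln(2) * 4065 / 738.001 = 3.8179 yr

3.8179


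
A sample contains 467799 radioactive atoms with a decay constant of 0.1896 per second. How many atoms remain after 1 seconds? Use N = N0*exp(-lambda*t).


N = N0 * exp(-lambda * t)
N = 467799 * exp(-0.1896 * 1)
N = 387005

387005


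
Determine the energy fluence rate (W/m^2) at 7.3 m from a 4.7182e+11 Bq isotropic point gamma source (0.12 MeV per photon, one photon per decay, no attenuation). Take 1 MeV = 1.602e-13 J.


psi = A * E * 1.602e-13 / (4*pi*r^2)
psi = 4.7182e+11 * 0.12 * 1.602e-13 / (4*pi*7.3^2)
psi = 1.3545e-05 W/m^2

1.3545e-05


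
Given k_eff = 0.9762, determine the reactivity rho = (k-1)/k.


rho = (k_eff - 1) / k_eff
rho = (0.9762 - 1) / 0.9762
rho = -0.024380

-0.024380


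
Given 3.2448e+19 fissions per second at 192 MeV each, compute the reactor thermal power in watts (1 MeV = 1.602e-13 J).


P = fission_rate * E_MeV * 1.602e-13
P = 3.2448e+19 * 192 * 1.602e-13
P = 9.9805e+08 W

9.9805e+08


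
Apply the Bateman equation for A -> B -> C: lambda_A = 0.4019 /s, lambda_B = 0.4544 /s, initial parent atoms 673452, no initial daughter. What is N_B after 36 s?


N_B(t) = lambda_A * N_A0 / (lambda_B - lambda_A) * [exp(-lambda_A*t) - exp(-lambda_B*t)]
exp(-0.4019*36) = 5.205395e-07; exp(-0.4544*36) = 7.863885e-08
N_B = 0.4019 * 673452 / (0.4544 - 0.4019) * (5.205395e-07 - 7.863885e-08)
N_B = 2.2782

2.2782


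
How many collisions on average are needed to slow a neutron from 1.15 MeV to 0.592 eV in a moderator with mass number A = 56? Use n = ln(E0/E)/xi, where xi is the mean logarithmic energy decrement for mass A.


xi = 1 + (A-1)^2/(2A)*ln((A-1)/(A+1)) = 0.03529286 (for A = 56)
n = ln(E0/E) / xi
n = ln(1.15e6 / 0.592) / 0.03529286
n = ln(1.942568e+06) / 0.03529286 = 410.27

410.27


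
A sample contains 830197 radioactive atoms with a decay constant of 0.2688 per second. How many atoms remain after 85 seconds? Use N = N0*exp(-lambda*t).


N = N0 * exp(-lambda * t)
N = 830197 * exp(-0.2688 * 85)
N = 9.9179e-05

9.9179e-05


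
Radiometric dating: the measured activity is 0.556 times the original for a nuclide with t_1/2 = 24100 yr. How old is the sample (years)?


lambda = ln(2) / t_half = ln(2) / 24100 = 2.876129e-05 /yr
t = -ln(A/A0) / lambda
t = -ln(0.556) / 2.876129e-05
t = 20409 yr

20409


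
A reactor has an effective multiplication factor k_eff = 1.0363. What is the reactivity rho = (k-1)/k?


rho = (k_eff - 1) / k_eff
rho = (1.0363 - 1) / 1.0363
rho = 0.035028

0.035028


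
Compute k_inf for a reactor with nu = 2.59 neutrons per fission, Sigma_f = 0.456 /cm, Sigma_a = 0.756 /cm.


k_inf = nu * Sigma_f / Sigma_a
k_inf = 2.59 * 0.456 / 0.756
k_inf = 1.5622

1.5622


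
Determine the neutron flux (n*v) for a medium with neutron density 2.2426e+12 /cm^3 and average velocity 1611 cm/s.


phi = n * v
phi = 2.2426e+12 * 1611
phi = 3.6128e+15 /cm^2/s

3.6128e+15


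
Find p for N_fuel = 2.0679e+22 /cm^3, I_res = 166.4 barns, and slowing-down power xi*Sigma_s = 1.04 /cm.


p = exp(-N * I * 1e-24 / (xi*Sigma_s))
p = exp(-2.0679e+22 * 166.4 * 1e-24 / 1.04)
p = 0.036566

0.036566


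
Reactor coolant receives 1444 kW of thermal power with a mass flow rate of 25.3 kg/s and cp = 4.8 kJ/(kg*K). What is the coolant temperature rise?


dT = Q / (m_dot * cp)
dT = 1444 / (25.3 * 4.8)
dT = 11.891 C

11.891


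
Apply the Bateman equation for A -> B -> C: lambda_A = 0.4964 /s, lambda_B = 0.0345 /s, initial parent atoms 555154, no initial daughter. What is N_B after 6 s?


N_B(t) = lambda_A * N_A0 / (lambda_B - lambda_A) * [exp(-lambda_A*t) - exp(-lambda_B*t)]
exp(-0.4964*6) = 0.05087417; exp(-0.0345*6) = 0.8130196
N_B = 0.4964 * 555154 / (0.0345 - 0.4964) * (0.05087417 - 0.8130196)
N_B = 454711

454711


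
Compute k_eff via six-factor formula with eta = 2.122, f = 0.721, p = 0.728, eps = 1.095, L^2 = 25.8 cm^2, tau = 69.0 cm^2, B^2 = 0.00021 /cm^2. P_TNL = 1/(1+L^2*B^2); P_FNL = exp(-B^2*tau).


k_inf = eta*f*p*eps = 2.122*0.721*0.728*1.095 = 1.219625
P_TNL = 1/(1 + L^2*B^2) = 1/(1 + 25.8*0.00021) = 0.9946112
P_FNL = exp(-B^2*tau) = exp(-0.00021*69.0) = 0.9856145
k_eff = k_inf * P_TNL * P_FNL = 1.219625 * 0.9946112 * 0.9856145
k_eff = 1.1956

1.1956


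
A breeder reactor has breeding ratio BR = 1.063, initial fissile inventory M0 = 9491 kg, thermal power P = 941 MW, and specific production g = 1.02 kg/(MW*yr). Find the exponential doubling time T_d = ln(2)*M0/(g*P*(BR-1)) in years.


Breeding gain G = BR - 1 = 1.063 - 1 = 0.063
Fissile production rate = g * P * G = 1.02 * 941 * 0.063 = 60.46866 kg/yr
T_d = ln(2) * M0 / (g * P * G)
T_d = ln(2) * 9491 / 60.46866 = 108.79 yr

108.79


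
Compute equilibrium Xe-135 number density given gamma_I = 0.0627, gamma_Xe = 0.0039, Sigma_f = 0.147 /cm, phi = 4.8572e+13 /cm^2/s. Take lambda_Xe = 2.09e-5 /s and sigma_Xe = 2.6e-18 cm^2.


Xe_eq = (gamma_I + gamma_Xe) * Sigma_f * phi / (lambda_Xe + sigma_Xe * phi)
Numerator = (0.0627 + 0.0039) * 0.147 * 4.8572e+13 = 4.755296e+11
Denominator = 2.09e-5 + 2.6e-18 * 4.8572e+13 = 1.471872e-04
Xe_eq = 4.755296e+11 / 1.471872e-04 = 3.2308e+15 /cm^3

3.2308e+15


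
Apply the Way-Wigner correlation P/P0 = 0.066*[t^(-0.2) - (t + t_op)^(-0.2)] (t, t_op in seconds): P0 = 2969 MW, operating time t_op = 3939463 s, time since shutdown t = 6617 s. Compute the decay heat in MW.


P/P0 = 0.066 * [t^(-0.2) - (t + t_op)^(-0.2)]
P/P0 = 0.066 * [6617^(-0.2) - (6617 + 3939463)^(-0.2)]
P/P0 = 0.066 * [0.1721344 - 0.04794759] = 0.008196329
P = 2969 * 0.008196329 = 24.335 MW

24.335


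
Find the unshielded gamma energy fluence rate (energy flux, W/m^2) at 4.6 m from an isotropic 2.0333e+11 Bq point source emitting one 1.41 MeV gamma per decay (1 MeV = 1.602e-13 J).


psi = A * E * 1.602e-13 / (4*pi*r^2)
psi = 2.0333e+11 * 1.41 * 1.602e-13 / (4*pi*4.6^2)
psi = 1.7273e-04 W/m^2

1.7273e-04


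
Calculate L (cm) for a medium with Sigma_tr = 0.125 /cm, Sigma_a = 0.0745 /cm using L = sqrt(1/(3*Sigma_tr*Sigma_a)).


D = 1 / (3 * Sigma_tr) = 1 / (3 * 0.125) = 2.666667 cm
L = sqrt(D / Sigma_a)
L = sqrt(2.666667 / 0.0745)
L = 5.9828 cm

5.9828


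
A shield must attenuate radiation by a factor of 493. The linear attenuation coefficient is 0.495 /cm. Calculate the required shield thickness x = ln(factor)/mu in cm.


x = ln(factor) / mu
x = ln(493) / 0.495
x = 12.526 cm

12.526


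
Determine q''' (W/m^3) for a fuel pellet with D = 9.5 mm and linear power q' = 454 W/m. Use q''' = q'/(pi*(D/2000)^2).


r = D / 2 / 1000 = 9.5 / 2 / 1000 = 0.00475 m
q''' = q' / (pi * r^2)
q''' = 454 / (pi * 0.00475^2)
q''' = 6.4050e+06 W/m^3

6.4050e+06


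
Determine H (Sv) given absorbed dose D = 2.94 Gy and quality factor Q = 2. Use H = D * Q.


H = D * Q
H = 2.94 * 2
H = 5.8800 Sv

5.8800


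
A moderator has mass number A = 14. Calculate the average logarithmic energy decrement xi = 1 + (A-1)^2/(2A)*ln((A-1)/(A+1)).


xi = 1 + (A-1)^2/(2A) * ln((A-1)/(A+1))
xi = 1 + (14-1)^2/(2*14) * ln((14-1)/(14 +1))
xi = 0.13628

0.13628


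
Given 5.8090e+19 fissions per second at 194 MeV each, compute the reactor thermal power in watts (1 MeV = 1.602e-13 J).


P = fission_rate * E_MeV * 1.602e-13
P = 5.8090e+19 * 194 * 1.602e-13
P = 1.8054e+09 W

1.8054e+09


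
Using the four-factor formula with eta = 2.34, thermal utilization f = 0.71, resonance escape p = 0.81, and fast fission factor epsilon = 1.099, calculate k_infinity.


k_inf = eta * f * p * epsilon
k_inf = 2.34 * 0.71 * 0.81 * 1.099
k_inf = 1.4790

1.4790


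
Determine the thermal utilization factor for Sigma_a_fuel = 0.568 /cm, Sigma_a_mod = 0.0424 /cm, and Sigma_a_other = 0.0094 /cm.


f = Sigma_a_fuel / (Sigma_a_fuel + Sigma_a_mod + Sigma_a_other)
f = 0.568 / (0.568 + 0.0424 + 0.0094)
f = 0.91642

0.91642


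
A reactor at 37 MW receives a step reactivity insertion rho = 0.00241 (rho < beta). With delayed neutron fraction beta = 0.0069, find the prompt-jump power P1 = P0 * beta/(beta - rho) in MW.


P1/P0 = beta / (beta - rho)
P1/P0 = 0.0069 / (0.0069 - 0.00241) = 1.536748
P1 = 37 * 1.536748 = 56.860 MW

56.860


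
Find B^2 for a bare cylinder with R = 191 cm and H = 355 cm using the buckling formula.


B^2 = (2.405/R)^2 + (pi/H)^2
B^2 = (2.405/191)^2 + (pi/355)^2
B^2 = 2.3686e-04 /cm^2

2.3686e-04


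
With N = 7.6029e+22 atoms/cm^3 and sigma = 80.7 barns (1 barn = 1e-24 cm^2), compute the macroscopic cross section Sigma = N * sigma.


Sigma = N * sigma_barns * 1e-24
Sigma = 7.6029e+22 * 80.7 * 1e-24
Sigma = 6.1355 /cm

6.1355


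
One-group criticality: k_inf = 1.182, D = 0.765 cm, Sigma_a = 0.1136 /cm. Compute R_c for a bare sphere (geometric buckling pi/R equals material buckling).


L^2 = D / Sigma_a = 0.765 / 0.1136 = 6.734155 cm^2
B_m^2 = (k_inf - 1) / L^2 = (1.182 - 1) / 6.734155 = 0.02702640 /cm^2
For a bare sphere: B_g = pi/R, so R_c = pi / sqrt(B_m^2)
R_c = pi / sqrt(0.02702640) = 19.110 cm

19.110


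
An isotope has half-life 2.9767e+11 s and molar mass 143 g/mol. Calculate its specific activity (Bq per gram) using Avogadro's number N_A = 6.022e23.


lambda = ln(2) / t_half = ln(2) / 2.9767e+11 = 2.328576e-12 /s
SA = lambda * N_A / M
SA = 2.328576e-12 * 6.022e23 / 143
SA = 9.8061e+09 Bq/g

9.8061e+09


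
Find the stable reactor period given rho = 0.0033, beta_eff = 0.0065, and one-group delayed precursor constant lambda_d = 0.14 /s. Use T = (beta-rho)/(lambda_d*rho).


T = (beta - rho) / (lambda_d * rho)
T = (0.0065 - 0.0033) / (0.14 * 0.0033)
T = 6.9264 s

6.9264


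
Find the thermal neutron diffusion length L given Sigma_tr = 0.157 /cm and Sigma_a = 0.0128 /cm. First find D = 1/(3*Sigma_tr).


D = 1 / (3 * Sigma_tr) = 1 / (3 * 0.157) = 2.123142 cm
L = sqrt(D / Sigma_a)
L = sqrt(2.123142 / 0.0128)
L = 12.879 cm

12.879


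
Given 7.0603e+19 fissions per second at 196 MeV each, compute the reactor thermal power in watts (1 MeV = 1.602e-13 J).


P = fission_rate * E_MeV * 1.602e-13
P = 7.0603e+19 * 196 * 1.602e-13
P = 2.2169e+09 W

2.2169e+09


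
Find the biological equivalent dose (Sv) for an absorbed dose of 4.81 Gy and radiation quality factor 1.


H = D * Q
H = 4.81 * 1
H = 4.8100 Sv

4.8100


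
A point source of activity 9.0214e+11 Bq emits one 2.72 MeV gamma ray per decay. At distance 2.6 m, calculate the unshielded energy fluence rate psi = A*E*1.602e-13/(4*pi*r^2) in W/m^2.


psi = A * E * 1.602e-13 / (4*pi*r^2)
psi = 9.0214e+11 * 2.72 * 1.602e-13 / (4*pi*2.6^2)
psi = 0.0046275 W/m^2

0.0046275


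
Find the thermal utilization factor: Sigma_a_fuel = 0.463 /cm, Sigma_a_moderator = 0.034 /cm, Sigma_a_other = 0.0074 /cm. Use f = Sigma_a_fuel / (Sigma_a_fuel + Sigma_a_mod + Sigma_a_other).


f = Sigma_a_fuel / (Sigma_a_fuel + Sigma_a_mod + Sigma_a_other)
f = 0.463 / (0.463 + 0.034 + 0.0074)
f = 0.91792

0.91792


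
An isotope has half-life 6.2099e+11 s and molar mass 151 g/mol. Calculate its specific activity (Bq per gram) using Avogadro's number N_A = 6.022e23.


lambda = ln(2) / t_half = ln(2) / 6.2099e+11 = 1.116197e-12 /s
SA = lambda * N_A / M
SA = 1.116197e-12 * 6.022e23 / 151
SA = 4.4515e+09 Bq/g

4.4515e+09


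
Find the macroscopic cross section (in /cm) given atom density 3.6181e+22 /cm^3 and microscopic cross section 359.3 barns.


Sigma = N * sigma_barns * 1e-24
Sigma = 3.6181e+22 * 359.3 * 1e-24
Sigma = 13.000 /cm

13.000


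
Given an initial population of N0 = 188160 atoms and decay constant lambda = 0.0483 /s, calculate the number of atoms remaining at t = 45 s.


N = N0 * exp(-lambda * t)
N = 188160 * exp(-0.0483 * 45)
N = 21409

21409


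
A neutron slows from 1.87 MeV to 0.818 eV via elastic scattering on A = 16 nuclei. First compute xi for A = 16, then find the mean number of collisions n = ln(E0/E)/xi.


xi = 1 + (A-1)^2/(2A)*ln((A-1)/(A+1)) = 0.1199467 (for A = 16)
n = ln(E0/E) / xi
n = ln(1.87e6 / 0.818) / 0.1199467
n = ln(2.286064e+06) / 0.1199467 = 122.07

122.07


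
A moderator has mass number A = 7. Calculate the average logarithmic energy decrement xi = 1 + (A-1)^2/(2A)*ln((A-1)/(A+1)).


xi = 1 + (A-1)^2/(2A) * ln((A-1)/(A+1))
xi = 1 + (7-1)^2/(2*7) * ln((7-1)/(7 +1))
xi = 0.26025

0.26025


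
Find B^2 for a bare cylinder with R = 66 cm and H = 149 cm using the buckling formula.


B^2 = (2.405/R)^2 + (pi/H)^2
B^2 = (2.405/66)^2 + (pi/149)^2
B^2 = 0.0017724 /cm^2

0.0017724


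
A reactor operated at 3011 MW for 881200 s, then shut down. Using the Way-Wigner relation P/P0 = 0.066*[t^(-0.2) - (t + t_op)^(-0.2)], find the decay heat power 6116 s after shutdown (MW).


P/P0 = 0.066 * [t^(-0.2) - (t + t_op)^(-0.2)]
P/P0 = 0.066 * [6116^(-0.2) - (6116 + 881200)^(-0.2)]
P/P0 = 0.066 * [0.1748665 - 0.06462259] = 0.007276098
P = 3011 * 0.007276098 = 21.908 MW

21.908


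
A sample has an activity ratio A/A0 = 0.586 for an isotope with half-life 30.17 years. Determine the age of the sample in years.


lambda = ln(2) / t_half = ln(2) / 30.17 = 0.02297472 /yr
t = -ln(A/A0) / lambda
t = -ln(0.586) / 0.02297472
t = 23.262 yr

23.262


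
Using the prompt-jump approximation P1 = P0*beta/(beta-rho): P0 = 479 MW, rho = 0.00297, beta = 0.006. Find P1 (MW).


P1/P0 = beta / (beta - rho)
P1/P0 = 0.006 / (0.006 - 0.00297) = 1.980198
P1 = 479 * 1.980198 = 948.51 MW

948.51


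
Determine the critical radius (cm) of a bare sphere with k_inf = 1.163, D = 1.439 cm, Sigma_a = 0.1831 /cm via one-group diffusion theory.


L^2 = D / Sigma_a = 1.439 / 0.1831 = 7.859093 cm^2
B_m^2 = (k_inf - 1) / L^2 = (1.163 - 1) / 7.859093 = 0.02074031 /cm^2
For a bare sphere: B_g = pi/R, so R_c = pi / sqrt(B_m^2)
R_c = pi / sqrt(0.02074031) = 21.814 cm

21.814


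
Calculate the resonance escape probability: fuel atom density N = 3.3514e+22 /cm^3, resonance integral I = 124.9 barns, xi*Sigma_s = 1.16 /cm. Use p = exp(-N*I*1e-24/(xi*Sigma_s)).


p = exp(-N * I * 1e-24 / (xi*Sigma_s))
p = exp(-3.3514e+22 * 124.9 * 1e-24 / 1.16)
p = 0.027092

0.027092


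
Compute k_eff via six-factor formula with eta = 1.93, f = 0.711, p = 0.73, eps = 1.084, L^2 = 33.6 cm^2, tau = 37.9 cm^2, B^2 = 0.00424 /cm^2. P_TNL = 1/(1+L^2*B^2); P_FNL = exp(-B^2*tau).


k_inf = eta*f*p*eps = 1.93*0.711*0.73*1.084 = 1.085873
P_TNL = 1/(1 + L^2*B^2) = 1/(1 + 33.6*0.00424) = 0.8753011
P_FNL = exp(-B^2*tau) = exp(-0.00424*37.9) = 0.8515509
k_eff = k_inf * P_TNL * P_FNL = 1.085873 * 0.8753011 * 0.8515509
k_eff = 0.80937

0.80937


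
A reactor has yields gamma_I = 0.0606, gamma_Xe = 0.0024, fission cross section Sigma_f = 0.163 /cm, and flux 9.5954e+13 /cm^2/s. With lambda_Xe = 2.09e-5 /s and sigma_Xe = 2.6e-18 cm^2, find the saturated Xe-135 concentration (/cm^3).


Xe_eq = (gamma_I + gamma_Xe) * Sigma_f * phi / (lambda_Xe + sigma_Xe * phi)
Numerator = (0.0606 + 0.0024) * 0.163 * 9.5954e+13 = 9.853516e+11
Denominator = 2.09e-5 + 2.6e-18 * 9.5954e+13 = 2.703804e-04
Xe_eq = 9.853516e+11 / 2.703804e-04 = 3.6443e+15 /cm^3

3.6443e+15


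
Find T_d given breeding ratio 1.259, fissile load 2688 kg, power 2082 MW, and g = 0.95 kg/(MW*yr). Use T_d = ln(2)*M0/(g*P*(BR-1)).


Breeding gain G = BR - 1 = 1.259 - 1 = 0.259
Fissile production rate = g * P * G = 0.95 * 2082 * 0.259 = 512.2761 kg/yr
T_d = ln(2) * M0 / (g * P * G)
T_d = ln(2) * 2688 / 512.2761 = 3.6371 yr

3.6371


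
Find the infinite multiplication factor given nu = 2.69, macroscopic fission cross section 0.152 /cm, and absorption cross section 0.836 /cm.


k_inf = nu * Sigma_f / Sigma_a
k_inf = 2.69 * 0.152 / 0.836
k_inf = 0.48909

0.48909


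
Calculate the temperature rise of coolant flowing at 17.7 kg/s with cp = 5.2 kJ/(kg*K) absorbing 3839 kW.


dT = Q / (m_dot * cp)
dT = 3839 / (17.7 * 5.2)
dT = 41.710 C

41.710


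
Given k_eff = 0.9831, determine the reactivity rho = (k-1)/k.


rho = (k_eff - 1) / k_eff
rho = (0.9831 - 1) / 0.9831
rho = -0.017191

-0.017191


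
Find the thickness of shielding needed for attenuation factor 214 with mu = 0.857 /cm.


x = ln(factor) / mu
x = ln(214) / 0.857
x = 6.2613 cm

6.2613


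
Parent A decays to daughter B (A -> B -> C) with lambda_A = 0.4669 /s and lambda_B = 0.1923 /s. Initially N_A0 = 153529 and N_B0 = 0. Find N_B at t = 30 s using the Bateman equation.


N_B(t) = lambda_A * N_A0 / (lambda_B - lambda_A) * [exp(-lambda_A*t) - exp(-lambda_B*t)]
exp(-0.4669*30) = 8.257283e-07; exp(-0.1923*30) = 0.003122879
N_B = 0.4669 * 153529 / (0.1923 - 0.4669) * (8.257283e-07 - 0.003122879)
N_B = 814.99

814.99


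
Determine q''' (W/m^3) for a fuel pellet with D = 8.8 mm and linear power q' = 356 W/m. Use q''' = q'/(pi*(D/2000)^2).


r = D / 2 / 1000 = 8.8 / 2 / 1000 = 0.0044 m
q''' = q' / (pi * r^2)
q''' = 356 / (pi * 0.0044^2)
q''' = 5.8532e+06 W/m^3

5.8532e+06


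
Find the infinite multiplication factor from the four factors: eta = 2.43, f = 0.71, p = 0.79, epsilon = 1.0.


k_inf = eta * f * p * epsilon
k_inf = 2.43 * 0.71 * 0.79 * 1.0
k_inf = 1.3630

1.3630


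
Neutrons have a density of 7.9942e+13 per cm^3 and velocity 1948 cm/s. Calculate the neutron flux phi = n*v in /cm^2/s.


phi = n * v
phi = 7.9942e+13 * 1948
phi = 1.5573e+17 /cm^2/s

1.5573e+17


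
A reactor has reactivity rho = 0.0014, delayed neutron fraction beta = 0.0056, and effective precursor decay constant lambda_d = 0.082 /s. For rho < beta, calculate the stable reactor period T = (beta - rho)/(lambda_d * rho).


T = (beta - rho) / (lambda_d * rho)
T = (0.0056 - 0.0014) / (0.082 * 0.0014)
T = 36.585 s

36.585


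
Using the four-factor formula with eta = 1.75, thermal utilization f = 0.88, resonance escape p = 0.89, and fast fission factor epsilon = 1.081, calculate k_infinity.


k_inf = eta * f * p * epsilon
k_inf = 1.75 * 0.88 * 0.89 * 1.081
k_inf = 1.4816

1.4816


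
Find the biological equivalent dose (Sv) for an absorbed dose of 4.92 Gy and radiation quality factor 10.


H = D * Q
H = 4.92 * 10
H = 49.200 Sv

49.200


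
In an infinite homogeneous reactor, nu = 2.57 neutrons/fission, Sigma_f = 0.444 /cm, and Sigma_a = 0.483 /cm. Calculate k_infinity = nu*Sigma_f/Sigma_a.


k_inf = nu * Sigma_f / Sigma_a
k_inf = 2.57 * 0.444 / 0.483
k_inf = 2.3625

2.3625


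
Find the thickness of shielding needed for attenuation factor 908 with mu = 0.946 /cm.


x = ln(factor) / mu
x = ln(908) / 0.946
x = 7.2000 cm

7.2000


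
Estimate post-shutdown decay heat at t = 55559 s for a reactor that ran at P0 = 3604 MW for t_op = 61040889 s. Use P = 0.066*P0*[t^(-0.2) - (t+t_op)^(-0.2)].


P/P0 = 0.066 * [t^(-0.2) - (t + t_op)^(-0.2)]
P/P0 = 0.066 * [55559^(-0.2) - (55559 + 61040889)^(-0.2)]
P/P0 = 0.066 * [0.1124732 - 0.02772023] = 0.005593696
P = 3604 * 0.005593696 = 20.160 MW

20.160


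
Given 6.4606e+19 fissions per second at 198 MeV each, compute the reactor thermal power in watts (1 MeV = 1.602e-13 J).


P = fission_rate * E_MeV * 1.602e-13
P = 6.4606e+19 * 198 * 1.602e-13
P = 2.0493e+09 W

2.0493e+09


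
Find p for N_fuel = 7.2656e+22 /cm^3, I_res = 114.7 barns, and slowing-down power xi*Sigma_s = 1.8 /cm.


p = exp(-N * I * 1e-24 / (xi*Sigma_s))
p = exp(-7.2656e+22 * 114.7 * 1e-24 / 1.8)
p = 0.0097567

0.0097567


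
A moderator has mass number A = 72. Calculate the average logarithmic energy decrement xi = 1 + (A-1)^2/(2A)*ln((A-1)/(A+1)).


xi = 1 + (A-1)^2/(2A) * ln((A-1)/(A+1))
xi = 1 + (72-1)^2/(2*72) * ln((72-1)/(72 +1))
xi = 0.027522

0.027522


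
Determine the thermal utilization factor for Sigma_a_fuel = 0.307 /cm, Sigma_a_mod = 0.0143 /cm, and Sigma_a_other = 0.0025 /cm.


f = Sigma_a_fuel / (Sigma_a_fuel + Sigma_a_mod + Sigma_a_other)
f = 0.307 / (0.307 + 0.0143 + 0.0025)
f = 0.94812

0.94812


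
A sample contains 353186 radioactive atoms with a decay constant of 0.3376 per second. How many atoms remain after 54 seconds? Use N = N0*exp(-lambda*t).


N = N0 * exp(-lambda * t)
N = 353186 * exp(-0.3376 * 54)
N = 0.0042721

0.0042721


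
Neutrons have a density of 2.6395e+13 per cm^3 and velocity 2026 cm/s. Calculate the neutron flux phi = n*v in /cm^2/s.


phi = n * v
phi = 2.6395e+13 * 2026
phi = 5.3476e+16 /cm^2/s

5.3476e+16


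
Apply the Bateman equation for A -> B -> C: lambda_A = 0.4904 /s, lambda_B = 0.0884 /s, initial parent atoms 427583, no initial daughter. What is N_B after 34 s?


N_B(t) = lambda_A * N_A0 / (lambda_B - lambda_A) * [exp(-lambda_A*t) - exp(-lambda_B*t)]
exp(-0.4904*34) = 5.737828e-08; exp(-0.0884*34) = 0.04950904
N_B = 0.4904 * 427583 / (0.0884 - 0.4904) * (5.737828e-08 - 0.04950904)
N_B = 25824

25824


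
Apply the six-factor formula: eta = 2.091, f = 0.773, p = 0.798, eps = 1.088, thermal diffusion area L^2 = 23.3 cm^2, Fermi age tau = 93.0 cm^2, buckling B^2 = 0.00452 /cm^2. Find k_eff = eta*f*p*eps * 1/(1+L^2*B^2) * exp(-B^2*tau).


k_inf = eta*f*p*eps = 2.091*0.773*0.798*1.088 = 1.403348
P_TNL = 1/(1 + L^2*B^2) = 1/(1 + 23.3*0.00452) = 0.9047187
P_FNL = exp(-B^2*tau) = exp(-0.00452*93.0) = 0.6568103
k_eff = k_inf * P_TNL * P_FNL = 1.403348 * 0.9047187 * 0.6568103
k_eff = 0.83391

0.83391


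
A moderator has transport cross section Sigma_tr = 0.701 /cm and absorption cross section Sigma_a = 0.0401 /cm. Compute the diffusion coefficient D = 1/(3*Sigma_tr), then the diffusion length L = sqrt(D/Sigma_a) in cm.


D = 1 / (3 * Sigma_tr) = 1 / (3 * 0.701) = 0.4755112 cm
L = sqrt(D / Sigma_a)
L = sqrt(0.4755112 / 0.0401)
L = 3.4436 cm

3.4436


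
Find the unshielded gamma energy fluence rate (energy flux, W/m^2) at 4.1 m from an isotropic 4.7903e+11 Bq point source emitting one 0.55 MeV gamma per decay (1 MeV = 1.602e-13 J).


psi = A * E * 1.602e-13 / (4*pi*r^2)
psi = 4.7903e+11 * 0.55 * 1.602e-13 / (4*pi*4.1^2)
psi = 1.9981e-04 W/m^2

1.9981e-04


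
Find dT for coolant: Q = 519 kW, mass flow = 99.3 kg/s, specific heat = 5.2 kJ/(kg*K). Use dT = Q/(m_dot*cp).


dT = Q / (m_dot * cp)
dT = 519 / (99.3 * 5.2)
dT = 1.0051 C

1.0051


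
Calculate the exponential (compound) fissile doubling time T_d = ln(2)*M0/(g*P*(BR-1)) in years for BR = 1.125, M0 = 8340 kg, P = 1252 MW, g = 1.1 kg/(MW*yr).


Breeding gain G = BR - 1 = 1.125 - 1 = 0.125
Fissile production rate = g * P * G = 1.1 * 1252 * 0.125 = 172.15 kg/yr
T_d = ln(2) * M0 / (g * P * G)
T_d = ln(2) * 8340 / 172.15 = 33.580 yr

33.580


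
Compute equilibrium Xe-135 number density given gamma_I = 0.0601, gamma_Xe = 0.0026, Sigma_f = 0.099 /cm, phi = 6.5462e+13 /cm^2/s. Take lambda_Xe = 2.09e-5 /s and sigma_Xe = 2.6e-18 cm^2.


Xe_eq = (gamma_I + gamma_Xe) * Sigma_f * phi / (lambda_Xe + sigma_Xe * phi)
Numerator = (0.0601 + 0.0026) * 0.099 * 6.5462e+13 = 4.063423e+11
Denominator = 2.09e-5 + 2.6e-18 * 6.5462e+13 = 1.911012e-04
Xe_eq = 4.063423e+11 / 1.911012e-04 = 2.1263e+15 /cm^3

2.1263e+15


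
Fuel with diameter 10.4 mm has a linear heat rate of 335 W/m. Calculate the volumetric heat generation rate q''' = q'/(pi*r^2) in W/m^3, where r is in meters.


r = D / 2 / 1000 = 10.4 / 2 / 1000 = 0.0052 m
q''' = q' / (pi * r^2)
q''' = 335 / (pi * 0.0052^2)
q''' = 3.9436e+06 W/m^3

3.9436e+06


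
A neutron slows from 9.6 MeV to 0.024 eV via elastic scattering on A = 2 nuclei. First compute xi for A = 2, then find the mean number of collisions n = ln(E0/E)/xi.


xi = 1 + (A-1)^2/(2A)*ln((A-1)/(A+1)) = 0.7253469 (for A = 2)
n = ln(E0/E) / xi
n = ln(9.6e6 / 0.024) / 0.7253469
n = ln(4.000000e+08) / 0.7253469 = 27.307

27.307


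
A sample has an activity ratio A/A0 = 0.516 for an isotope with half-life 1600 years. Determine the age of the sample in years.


lambda = ln(2) / t_half = ln(2) / 1600 = 4.332170e-04 /yr
t = -ln(A/A0) / lambda
t = -ln(0.516) / 4.332170e-04
t = 1527.3 yr

1527.3


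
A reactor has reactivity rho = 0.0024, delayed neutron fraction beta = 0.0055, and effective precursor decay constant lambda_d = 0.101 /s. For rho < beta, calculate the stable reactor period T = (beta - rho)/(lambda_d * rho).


T = (beta - rho) / (lambda_d * rho)
T = (0.0055 - 0.0024) / (0.101 * 0.0024)
T = 12.789 s

12.789


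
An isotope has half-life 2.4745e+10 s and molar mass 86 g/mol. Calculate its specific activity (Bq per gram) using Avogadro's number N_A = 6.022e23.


lambda = ln(2) / t_half = ln(2) / 2.4745e+10 = 2.801161e-11 /s
SA = lambda * N_A / M
SA = 2.801161e-11 * 6.022e23 / 86
SA = 1.9615e+11 Bq/g

1.9615e+11


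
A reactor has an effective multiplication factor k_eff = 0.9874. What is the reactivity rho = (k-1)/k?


rho = (k_eff - 1) / k_eff
rho = (0.9874 - 1) / 0.9874
rho = -0.012761

-0.012761


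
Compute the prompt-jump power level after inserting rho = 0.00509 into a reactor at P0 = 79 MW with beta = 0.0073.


P1/P0 = beta / (beta - rho)
P1/P0 = 0.0073 / (0.0073 - 0.00509) = 3.303167
P1 = 79 * 3.303167 = 260.95 MW

260.95


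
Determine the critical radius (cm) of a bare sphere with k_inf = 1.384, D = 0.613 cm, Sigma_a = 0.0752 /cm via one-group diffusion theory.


L^2 = D / Sigma_a = 0.613 / 0.0752 = 8.151596 cm^2
B_m^2 = (k_inf - 1) / L^2 = (1.384 - 1) / 8.151596 = 0.04710734 /cm^2
For a bare sphere: B_g = pi/R, so R_c = pi / sqrt(B_m^2)
R_c = pi / sqrt(0.04710734) = 14.475 cm

14.475
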